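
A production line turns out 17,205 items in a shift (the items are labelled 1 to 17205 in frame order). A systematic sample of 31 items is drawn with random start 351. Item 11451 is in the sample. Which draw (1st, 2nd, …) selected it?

k = 17205/31 = 555
position = (11451 − 351)/555 + 1 = 11100/555 + 1 = 20 + 1 = 21

21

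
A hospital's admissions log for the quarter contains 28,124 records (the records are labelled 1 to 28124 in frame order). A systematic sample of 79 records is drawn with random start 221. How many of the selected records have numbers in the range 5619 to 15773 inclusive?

k = 28124/79 = 356
First selection ≥ 5619: 221 + ⌈(5619−221)/356⌉·356 = 221 + 16×356 = 5917
Last selection ≤ 15773: 221 + ⌊(15773−221)/356⌋·356 = 221 + 43×356 = 15529
Count = 43 − 16 + 1 = 28

28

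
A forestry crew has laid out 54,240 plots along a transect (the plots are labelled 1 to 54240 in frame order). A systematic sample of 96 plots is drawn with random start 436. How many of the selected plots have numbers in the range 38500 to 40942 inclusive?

4

k = 54240/96 = 565
First selection ≥ 38500: 436 + ⌈(38500−436)/565⌉·565 = 436 + 68×565 = 38856
Last selection ≤ 40942: 436 + ⌊(40942−436)/565⌋·565 = 436 + 71×565 = 40551
Count = 71 − 68 + 1 = 4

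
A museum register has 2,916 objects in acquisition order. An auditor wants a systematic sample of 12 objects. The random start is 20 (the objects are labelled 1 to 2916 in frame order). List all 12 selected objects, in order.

k = N/n = 2916/12 = 243
object 1: 20
object 2: 20 + 243 = 263
object 3: 263 + 243 = 506
object 4: 506 + 243 = 749
object 5: 749 + 243 = 992
object 6: 992 + 243 = 1235
object 7: 1235 + 243 = 1478
object 8: 1478 + 243 = 1721
object 9: 1721 + 243 = 1964
object 10: 1964 + 243 = 2207
object 11: 2207 + 243 = 2450
object 12: 2450 + 243 = 2693

20, 263, 506, 749, 992, 1235, 1478, 1721, 1964, 2207, 2450, 2693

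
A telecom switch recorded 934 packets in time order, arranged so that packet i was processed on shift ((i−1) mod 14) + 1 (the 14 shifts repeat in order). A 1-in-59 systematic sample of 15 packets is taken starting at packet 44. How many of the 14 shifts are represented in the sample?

14

Consecutive selections differ by k = 59, so their shift numbers differ by 59 mod 14 = 3.
gcd(59, 14) = 1, so the sample visits 14/1 = 14 distinct residues mod 14.
Start 44 is shift 2; the shifts hit are 1, 2, 3, 4, 5, 6, 7, 8, 9, 10, 11, 12, 13, 14.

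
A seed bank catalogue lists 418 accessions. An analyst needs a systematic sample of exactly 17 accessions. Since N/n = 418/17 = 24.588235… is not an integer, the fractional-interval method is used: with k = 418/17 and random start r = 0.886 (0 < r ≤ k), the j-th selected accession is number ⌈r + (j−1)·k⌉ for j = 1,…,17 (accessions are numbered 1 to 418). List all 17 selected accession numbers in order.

j=1: r + 0k = 0.886 → ⌈·⌉ = 1
j=2: r + 1k = 25.474235… → ⌈·⌉ = 26
j=3: r + 2k = 50.062470… → ⌈·⌉ = 51
j=4: r + 3k = 74.650705… → ⌈·⌉ = 75
j=5: r + 4k = 99.238941… → ⌈·⌉ = 100
j=6: r + 5k = 123.827176… → ⌈·⌉ = 124
j=7: r + 6k = 148.415411… → ⌈·⌉ = 149
j=8: r + 7k = 173.003647… → ⌈·⌉ = 174
j=9: r + 8k = 197.591882… → ⌈·⌉ = 198
j=10: r + 9k = 222.180117… → ⌈·⌉ = 223
j=11: r + 10k = 246.768352… → ⌈·⌉ = 247
j=12: r + 11k = 271.356588… → ⌈·⌉ = 272
j=13: r + 12k = 295.944823… → ⌈·⌉ = 296
j=14: r + 13k = 320.533058… → ⌈·⌉ = 321
j=15: r + 14k = 345.121294… → ⌈·⌉ = 346
j=16: r + 15k = 369.709529… → ⌈·⌉ = 370
j=17: r + 16k = 394.297764… → ⌈·⌉ = 395

1, 26, 51, 75, 100, 124, 149, 174, 198, 223, 247, 272, 296, 321, 346, 370, 395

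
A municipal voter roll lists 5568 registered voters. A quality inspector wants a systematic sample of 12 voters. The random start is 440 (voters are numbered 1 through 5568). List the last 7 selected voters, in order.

k = N/n = 5568/12 = 464
6th selection = 440 + 5×464 = 2760
7th: 2760 + 464 = 3224
8th: 3224 + 464 = 3688
9th: 3688 + 464 = 4152
10th: 4152 + 464 = 4616
11th: 4616 + 464 = 5080
12th: 5080 + 464 = 5544

2760, 3224, 3688, 4152, 4616, 5080, 5544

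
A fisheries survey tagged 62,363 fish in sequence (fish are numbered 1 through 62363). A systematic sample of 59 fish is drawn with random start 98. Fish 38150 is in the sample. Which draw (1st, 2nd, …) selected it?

37

k = 62363/59 = 1057
position = (38150 − 98)/1057 + 1 = 38052/1057 + 1 = 36 + 1 = 37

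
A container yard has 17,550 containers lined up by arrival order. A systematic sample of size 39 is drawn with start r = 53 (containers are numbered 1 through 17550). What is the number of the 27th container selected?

k = 17550/39 = 450
27th selection = r + (27−1)·k = 53 + 26×450 = 53 + 11700 = 11753

11753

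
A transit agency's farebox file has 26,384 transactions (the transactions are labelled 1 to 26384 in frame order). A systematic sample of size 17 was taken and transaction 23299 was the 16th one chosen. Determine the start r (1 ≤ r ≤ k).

k = 26384/17 = 1552
r = 23299 − (16−1)×1552 = 23299 − 23280 = 19

19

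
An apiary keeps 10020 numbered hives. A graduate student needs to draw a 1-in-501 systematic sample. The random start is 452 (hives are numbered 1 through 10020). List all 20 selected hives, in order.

hive 1: 452
hive 2: 452 + 501 = 953
hive 3: 953 + 501 = 1454
hive 4: 1454 + 501 = 1955
hive 5: 1955 + 501 = 2456
hive 6: 2456 + 501 = 2957
hive 7: 2957 + 501 = 3458
hive 8: 3458 + 501 = 3959
hive 9: 3959 + 501 = 4460
hive 10: 4460 + 501 = 4961
hive 11: 4961 + 501 = 5462
hive 12: 5462 + 501 = 5963
hive 13: 5963 + 501 = 6464
hive 14: 6464 + 501 = 6965
hive 15: 6965 + 501 = 7466
hive 16: 7466 + 501 = 7967
hive 17: 7967 + 501 = 8468
hive 18: 8468 + 501 = 8969
hive 19: 8969 + 501 = 9470
hive 20: 9470 + 501 = 9971

452, 953, 1454, 1955, 2456, 2957, 3458, 3959, 4460, 4961, 5462, 5963, 6464, 6965, 7466, 7967, 8468, 8969, 9470, 9971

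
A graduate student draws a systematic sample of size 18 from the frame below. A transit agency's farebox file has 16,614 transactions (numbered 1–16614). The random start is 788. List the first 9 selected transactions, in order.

788, 1711, 2634, 3557, 4480, 5403, 6326, 7249, 8172

k = N/n = 16614/18 = 923
transaction 1: 788
transaction 2: 788 + 923 = 1711
transaction 3: 1711 + 923 = 2634
transaction 4: 2634 + 923 = 3557
transaction 5: 3557 + 923 = 4480
transaction 6: 4480 + 923 = 5403
transaction 7: 5403 + 923 = 6326
transaction 8: 6326 + 923 = 7249
transaction 9: 7249 + 923 = 8172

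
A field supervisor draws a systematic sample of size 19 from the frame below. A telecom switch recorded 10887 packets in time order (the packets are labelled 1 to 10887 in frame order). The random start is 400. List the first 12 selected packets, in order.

k = N/n = 10887/19 = 573
packet 1: 400
packet 2: 400 + 573 = 973
packet 3: 973 + 573 = 1546
packet 4: 1546 + 573 = 2119
packet 5: 2119 + 573 = 2692
packet 6: 2692 + 573 = 3265
packet 7: 3265 + 573 = 3838
packet 8: 3838 + 573 = 4411
packet 9: 4411 + 573 = 4984
packet 10: 4984 + 573 = 5557
packet 11: 5557 + 573 = 6130
packet 12: 6130 + 573 = 6703

400, 973, 1546, 2119, 2692, 3265, 3838, 4411, 4984, 5557, 6130, 6703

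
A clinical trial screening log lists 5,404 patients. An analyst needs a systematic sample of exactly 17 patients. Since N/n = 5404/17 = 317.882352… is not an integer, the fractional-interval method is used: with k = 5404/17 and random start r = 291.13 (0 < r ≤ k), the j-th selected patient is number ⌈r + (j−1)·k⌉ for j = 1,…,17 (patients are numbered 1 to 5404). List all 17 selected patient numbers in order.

292, 610, 927, 1245, 1563, 1881, 2199, 2517, 2835, 3153, 3470, 3788, 4106, 4424, 4742, 5060, 5378

j=1: r + 0k = 291.13 → ⌈·⌉ = 292
j=2: r + 1k = 609.012352… → ⌈·⌉ = 610
j=3: r + 2k = 926.894705… → ⌈·⌉ = 927
j=4: r + 3k = 1244.777058… → ⌈·⌉ = 1245
j=5: r + 4k = 1562.659411… → ⌈·⌉ = 1563
j=6: r + 5k = 1880.541764… → ⌈·⌉ = 1881
j=7: r + 6k = 2198.424117… → ⌈·⌉ = 2199
j=8: r + 7k = 2516.306470… → ⌈·⌉ = 2517
j=9: r + 8k = 2834.188823… → ⌈·⌉ = 2835
j=10: r + 9k = 3152.071176… → ⌈·⌉ = 3153
j=11: r + 10k = 3469.953529… → ⌈·⌉ = 3470
j=12: r + 11k = 3787.835882… → ⌈·⌉ = 3788
j=13: r + 12k = 4105.718235… → ⌈·⌉ = 4106
j=14: r + 13k = 4423.600588… → ⌈·⌉ = 4424
j=15: r + 14k = 4741.482941… → ⌈·⌉ = 4742
j=16: r + 15k = 5059.365294… → ⌈·⌉ = 5060
j=17: r + 16k = 5377.247647… → ⌈·⌉ = 5378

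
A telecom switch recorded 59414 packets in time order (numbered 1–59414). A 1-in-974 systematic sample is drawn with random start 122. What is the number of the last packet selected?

k = 974
61st selection = r + (61−1)·k = 122 + 60×974 = 122 + 58440 = 58562

58562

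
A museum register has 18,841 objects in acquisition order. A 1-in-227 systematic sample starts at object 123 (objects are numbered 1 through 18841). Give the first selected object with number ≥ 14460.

k = 227
Steps past start: ⌈(14460 − 123)/227⌉ = ⌈14337/227⌉ = 64
Selected object: 123 + 64×227 = 14651

14651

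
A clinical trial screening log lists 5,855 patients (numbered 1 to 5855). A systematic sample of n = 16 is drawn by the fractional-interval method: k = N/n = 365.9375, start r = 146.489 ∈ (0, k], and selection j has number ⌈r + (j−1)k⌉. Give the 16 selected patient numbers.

j=1: r + 0k = 146.489 → ⌈·⌉ = 147
j=2: r + 1k = 512.4265 → ⌈·⌉ = 513
j=3: r + 2k = 878.364 → ⌈·⌉ = 879
j=4: r + 3k = 1244.3015 → ⌈·⌉ = 1245
j=5: r + 4k = 1610.239 → ⌈·⌉ = 1611
j=6: r + 5k = 1976.1765 → ⌈·⌉ = 1977
j=7: r + 6k = 2342.114 → ⌈·⌉ = 2343
j=8: r + 7k = 2708.0515 → ⌈·⌉ = 2709
j=9: r + 8k = 3073.989 → ⌈·⌉ = 3074
j=10: r + 9k = 3439.9265 → ⌈·⌉ = 3440
j=11: r + 10k = 3805.864 → ⌈·⌉ = 3806
j=12: r + 11k = 4171.8015 → ⌈·⌉ = 4172
j=13: r + 12k = 4537.739 → ⌈·⌉ = 4538
j=14: r + 13k = 4903.6765 → ⌈·⌉ = 4904
j=15: r + 14k = 5269.614 → ⌈·⌉ = 5270
j=16: r + 15k = 5635.5515 → ⌈·⌉ = 5636

147, 513, 879, 1245, 1611, 1977, 2343, 2709, 3074, 3440, 3806, 4172, 4538, 4904, 5270, 5636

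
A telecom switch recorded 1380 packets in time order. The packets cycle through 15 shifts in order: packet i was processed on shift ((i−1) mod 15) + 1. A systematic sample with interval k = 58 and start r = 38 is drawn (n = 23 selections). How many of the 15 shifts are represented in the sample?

15

Consecutive selections differ by k = 58, so their shift numbers differ by 58 mod 15 = 13.
gcd(58, 15) = 1, so the sample visits 15/1 = 15 distinct residues mod 15.
Start 38 is shift 8; the shifts hit are 1, 2, 3, 4, 5, 6, 7, 8, 9, 10, 11, 12, 13, 14, 15.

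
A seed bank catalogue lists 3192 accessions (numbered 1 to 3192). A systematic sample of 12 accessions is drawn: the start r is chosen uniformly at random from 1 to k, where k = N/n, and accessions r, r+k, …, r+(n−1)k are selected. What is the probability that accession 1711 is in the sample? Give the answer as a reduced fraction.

1/266

k = 3192/12 = 266.
Accession 1711 is selected iff r ≡ 1711 (mod 266); exactly one such r in {1,…,266}.
Inclusion probability = 1/266.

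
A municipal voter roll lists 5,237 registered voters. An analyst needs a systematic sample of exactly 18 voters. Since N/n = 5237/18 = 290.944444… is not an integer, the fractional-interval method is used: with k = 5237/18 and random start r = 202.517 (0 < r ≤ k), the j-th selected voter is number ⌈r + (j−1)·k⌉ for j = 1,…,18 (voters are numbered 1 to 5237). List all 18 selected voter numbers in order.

j=1: r + 0k = 202.517 → ⌈·⌉ = 203
j=2: r + 1k = 493.461444… → ⌈·⌉ = 494
j=3: r + 2k = 784.405888… → ⌈·⌉ = 785
j=4: r + 3k = 1075.350333… → ⌈·⌉ = 1076
j=5: r + 4k = 1366.294777… → ⌈·⌉ = 1367
j=6: r + 5k = 1657.239222… → ⌈·⌉ = 1658
j=7: r + 6k = 1948.183666… → ⌈·⌉ = 1949
j=8: r + 7k = 2239.128111… → ⌈·⌉ = 2240
j=9: r + 8k = 2530.072555… → ⌈·⌉ = 2531
j=10: r + 9k = 2821.017 → ⌈·⌉ = 2822
j=11: r + 10k = 3111.961444… → ⌈·⌉ = 3112
j=12: r + 11k = 3402.905888… → ⌈·⌉ = 3403
j=13: r + 12k = 3693.850333… → ⌈·⌉ = 3694
j=14: r + 13k = 3984.794777… → ⌈·⌉ = 3985
j=15: r + 14k = 4275.739222… → ⌈·⌉ = 4276
j=16: r + 15k = 4566.683666… → ⌈·⌉ = 4567
j=17: r + 16k = 4857.628111… → ⌈·⌉ = 4858
j=18: r + 17k = 5148.572555… → ⌈·⌉ = 5149

203, 494, 785, 1076, 1367, 1658, 1949, 2240, 2531, 2822, 3112, 3403, 3694, 3985, 4276, 4567, 4858, 5149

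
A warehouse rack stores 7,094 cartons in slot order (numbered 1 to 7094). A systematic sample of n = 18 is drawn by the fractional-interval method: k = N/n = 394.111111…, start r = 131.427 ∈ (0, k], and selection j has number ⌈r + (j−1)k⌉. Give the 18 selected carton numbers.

132, 526, 920, 1314, 1708, 2102, 2497, 2891, 3285, 3679, 4073, 4467, 4861, 5255, 5649, 6044, 6438, 6832

j=1: r + 0k = 131.427 → ⌈·⌉ = 132
j=2: r + 1k = 525.538111… → ⌈·⌉ = 526
j=3: r + 2k = 919.649222… → ⌈·⌉ = 920
j=4: r + 3k = 1313.760333… → ⌈·⌉ = 1314
j=5: r + 4k = 1707.871444… → ⌈·⌉ = 1708
j=6: r + 5k = 2101.982555… → ⌈·⌉ = 2102
j=7: r + 6k = 2496.093666… → ⌈·⌉ = 2497
j=8: r + 7k = 2890.204777… → ⌈·⌉ = 2891
j=9: r + 8k = 3284.315888… → ⌈·⌉ = 3285
j=10: r + 9k = 3678.427 → ⌈·⌉ = 3679
j=11: r + 10k = 4072.538111… → ⌈·⌉ = 4073
j=12: r + 11k = 4466.649222… → ⌈·⌉ = 4467
j=13: r + 12k = 4860.760333… → ⌈·⌉ = 4861
j=14: r + 13k = 5254.871444… → ⌈·⌉ = 5255
j=15: r + 14k = 5648.982555… → ⌈·⌉ = 5649
j=16: r + 15k = 6043.093666… → ⌈·⌉ = 6044
j=17: r + 16k = 6437.204777… → ⌈·⌉ = 6438
j=18: r + 17k = 6831.315888… → ⌈·⌉ = 6832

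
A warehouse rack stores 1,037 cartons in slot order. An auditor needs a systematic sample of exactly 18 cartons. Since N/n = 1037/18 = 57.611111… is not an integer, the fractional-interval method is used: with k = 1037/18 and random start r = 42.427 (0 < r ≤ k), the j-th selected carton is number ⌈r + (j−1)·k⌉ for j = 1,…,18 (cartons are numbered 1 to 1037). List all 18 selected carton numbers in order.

j=1: r + 0k = 42.427 → ⌈·⌉ = 43
j=2: r + 1k = 100.038111… → ⌈·⌉ = 101
j=3: r + 2k = 157.649222… → ⌈·⌉ = 158
j=4: r + 3k = 215.260333… → ⌈·⌉ = 216
j=5: r + 4k = 272.871444… → ⌈·⌉ = 273
j=6: r + 5k = 330.482555… → ⌈·⌉ = 331
j=7: r + 6k = 388.093666… → ⌈·⌉ = 389
j=8: r + 7k = 445.704777… → ⌈·⌉ = 446
j=9: r + 8k = 503.315888… → ⌈·⌉ = 504
j=10: r + 9k = 560.927 → ⌈·⌉ = 561
j=11: r + 10k = 618.538111… → ⌈·⌉ = 619
j=12: r + 11k = 676.149222… → ⌈·⌉ = 677
j=13: r + 12k = 733.760333… → ⌈·⌉ = 734
j=14: r + 13k = 791.371444… → ⌈·⌉ = 792
j=15: r + 14k = 848.982555… → ⌈·⌉ = 849
j=16: r + 15k = 906.593666… → ⌈·⌉ = 907
j=17: r + 16k = 964.204777… → ⌈·⌉ = 965
j=18: r + 17k = 1021.815888… → ⌈·⌉ = 1022

43, 101, 158, 216, 273, 331, 389, 446, 504, 561, 619, 677, 734, 792, 849, 907, 965, 1022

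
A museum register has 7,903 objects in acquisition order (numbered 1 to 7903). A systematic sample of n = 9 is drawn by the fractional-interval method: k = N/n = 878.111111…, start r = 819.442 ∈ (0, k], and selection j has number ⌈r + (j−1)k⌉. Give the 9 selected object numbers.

j=1: r + 0k = 819.442 → ⌈·⌉ = 820
j=2: r + 1k = 1697.553111… → ⌈·⌉ = 1698
j=3: r + 2k = 2575.664222… → ⌈·⌉ = 2576
j=4: r + 3k = 3453.775333… → ⌈·⌉ = 3454
j=5: r + 4k = 4331.886444… → ⌈·⌉ = 4332
j=6: r + 5k = 5209.997555… → ⌈·⌉ = 5210
j=7: r + 6k = 6088.108666… → ⌈·⌉ = 6089
j=8: r + 7k = 6966.219777… → ⌈·⌉ = 6967
j=9: r + 8k = 7844.330888… → ⌈·⌉ = 7845

820, 1698, 2576, 3454, 4332, 5210, 6089, 6967, 7845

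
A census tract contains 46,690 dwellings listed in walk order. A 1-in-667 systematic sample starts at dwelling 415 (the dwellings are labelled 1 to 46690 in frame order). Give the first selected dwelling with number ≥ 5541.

k = 667
Steps past start: ⌈(5541 − 415)/667⌉ = ⌈5126/667⌉ = 8
Selected dwelling: 415 + 8×667 = 5751

5751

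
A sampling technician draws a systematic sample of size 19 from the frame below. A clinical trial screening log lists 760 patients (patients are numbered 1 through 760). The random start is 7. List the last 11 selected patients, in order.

327, 367, 407, 447, 487, 527, 567, 607, 647, 687, 727

k = N/n = 760/19 = 40
9th selection = 7 + 8×40 = 327
10th: 327 + 40 = 367
11th: 367 + 40 = 407
12th: 407 + 40 = 447
13th: 447 + 40 = 487
14th: 487 + 40 = 527
15th: 527 + 40 = 567
16th: 567 + 40 = 607
17th: 607 + 40 = 647
18th: 647 + 40 = 687
19th: 687 + 40 = 727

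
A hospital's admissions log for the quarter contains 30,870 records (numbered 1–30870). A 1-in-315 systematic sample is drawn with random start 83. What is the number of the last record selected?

k = 315
98th selection = r + (98−1)·k = 83 + 97×315 = 83 + 30555 = 30638

30638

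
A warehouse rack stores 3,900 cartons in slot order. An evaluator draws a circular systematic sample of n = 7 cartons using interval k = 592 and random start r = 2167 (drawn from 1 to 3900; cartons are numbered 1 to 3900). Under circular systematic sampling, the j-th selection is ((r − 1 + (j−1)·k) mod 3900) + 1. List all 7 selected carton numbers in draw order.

2167, 2759, 3351, 43, 635, 1227, 1819

Selection 1: 2167
Selection 2: 2167 + 592 = 2759
Selection 3: 2759 + 592 = 3351
Selection 4: 3351 + 592 = 3943 → 3943 − 3900 = 43
Selection 5: 43 + 592 = 635
Selection 6: 635 + 592 = 1227
Selection 7: 1227 + 592 = 1819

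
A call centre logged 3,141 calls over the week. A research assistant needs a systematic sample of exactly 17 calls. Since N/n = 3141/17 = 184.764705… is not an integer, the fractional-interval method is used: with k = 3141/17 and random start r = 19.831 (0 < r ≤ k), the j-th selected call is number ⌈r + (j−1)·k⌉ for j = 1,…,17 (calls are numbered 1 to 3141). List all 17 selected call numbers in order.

j=1: r + 0k = 19.831 → ⌈·⌉ = 20
j=2: r + 1k = 204.595705… → ⌈·⌉ = 205
j=3: r + 2k = 389.360411… → ⌈·⌉ = 390
j=4: r + 3k = 574.125117… → ⌈·⌉ = 575
j=5: r + 4k = 758.889823… → ⌈·⌉ = 759
j=6: r + 5k = 943.654529… → ⌈·⌉ = 944
j=7: r + 6k = 1128.419235… → ⌈·⌉ = 1129
j=8: r + 7k = 1313.183941… → ⌈·⌉ = 1314
j=9: r + 8k = 1497.948647… → ⌈·⌉ = 1498
j=10: r + 9k = 1682.713352… → ⌈·⌉ = 1683
j=11: r + 10k = 1867.478058… → ⌈·⌉ = 1868
j=12: r + 11k = 2052.242764… → ⌈·⌉ = 2053
j=13: r + 12k = 2237.007470… → ⌈·⌉ = 2238
j=14: r + 13k = 2421.772176… → ⌈·⌉ = 2422
j=15: r + 14k = 2606.536882… → ⌈·⌉ = 2607
j=16: r + 15k = 2791.301588… → ⌈·⌉ = 2792
j=17: r + 16k = 2976.066294… → ⌈·⌉ = 2977

20, 205, 390, 575, 759, 944, 1129, 1314, 1498, 1683, 1868, 2053, 2238, 2422, 2607, 2792, 2977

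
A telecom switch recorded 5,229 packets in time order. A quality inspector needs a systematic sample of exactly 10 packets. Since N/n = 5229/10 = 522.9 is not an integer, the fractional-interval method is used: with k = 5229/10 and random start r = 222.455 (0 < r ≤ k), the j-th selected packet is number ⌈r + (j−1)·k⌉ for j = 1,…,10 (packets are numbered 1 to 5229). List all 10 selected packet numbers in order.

223, 746, 1269, 1792, 2315, 2837, 3360, 3883, 4406, 4929

j=1: r + 0k = 222.455 → ⌈·⌉ = 223
j=2: r + 1k = 745.355 → ⌈·⌉ = 746
j=3: r + 2k = 1268.255 → ⌈·⌉ = 1269
j=4: r + 3k = 1791.155 → ⌈·⌉ = 1792
j=5: r + 4k = 2314.055 → ⌈·⌉ = 2315
j=6: r + 5k = 2836.955 → ⌈·⌉ = 2837
j=7: r + 6k = 3359.855 → ⌈·⌉ = 3360
j=8: r + 7k = 3882.755 → ⌈·⌉ = 3883
j=9: r + 8k = 4405.655 → ⌈·⌉ = 4406
j=10: r + 9k = 4928.555 → ⌈·⌉ = 4929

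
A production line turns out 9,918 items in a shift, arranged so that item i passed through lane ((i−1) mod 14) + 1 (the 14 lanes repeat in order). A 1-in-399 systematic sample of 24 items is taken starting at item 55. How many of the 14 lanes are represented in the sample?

2

Consecutive selections differ by k = 399, so their lane numbers differ by 399 mod 14 = 7.
gcd(399, 14) = 7, so the sample visits 14/7 = 2 distinct residues mod 14.
Start 55 is lane 13; the lanes hit are 6, 13.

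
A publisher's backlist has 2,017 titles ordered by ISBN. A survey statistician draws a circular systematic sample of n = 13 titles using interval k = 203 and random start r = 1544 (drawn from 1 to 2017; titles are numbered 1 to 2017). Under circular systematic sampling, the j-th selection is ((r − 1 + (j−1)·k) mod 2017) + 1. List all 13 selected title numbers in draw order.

1544, 1747, 1950, 136, 339, 542, 745, 948, 1151, 1354, 1557, 1760, 1963

Selection 1: 1544
Selection 2: 1544 + 203 = 1747
Selection 3: 1747 + 203 = 1950
Selection 4: 1950 + 203 = 2153 → 2153 − 2017 = 136
Selection 5: 136 + 203 = 339
Selection 6: 339 + 203 = 542
Selection 7: 542 + 203 = 745
Selection 8: 745 + 203 = 948
Selection 9: 948 + 203 = 1151
Selection 10: 1151 + 203 = 1354
Selection 11: 1354 + 203 = 1557
Selection 12: 1557 + 203 = 1760
Selection 13: 1760 + 203 = 1963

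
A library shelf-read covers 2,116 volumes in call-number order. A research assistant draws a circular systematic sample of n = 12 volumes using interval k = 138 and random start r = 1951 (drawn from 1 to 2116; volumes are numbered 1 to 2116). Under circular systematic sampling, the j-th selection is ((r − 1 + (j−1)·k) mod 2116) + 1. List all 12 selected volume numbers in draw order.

Selection 1: 1951
Selection 2: 1951 + 138 = 2089
Selection 3: 2089 + 138 = 2227 → 2227 − 2116 = 111
Selection 4: 111 + 138 = 249
Selection 5: 249 + 138 = 387
Selection 6: 387 + 138 = 525
Selection 7: 525 + 138 = 663
Selection 8: 663 + 138 = 801
Selection 9: 801 + 138 = 939
Selection 10: 939 + 138 = 1077
Selection 11: 1077 + 138 = 1215
Selection 12: 1215 + 138 = 1353

1951, 2089, 111, 249, 387, 525, 663, 801, 939, 1077, 1215, 1353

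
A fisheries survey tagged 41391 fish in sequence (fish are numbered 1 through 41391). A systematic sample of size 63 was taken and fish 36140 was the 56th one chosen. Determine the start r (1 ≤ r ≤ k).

5

k = 41391/63 = 657
r = 36140 − (56−1)×657 = 36140 − 36135 = 5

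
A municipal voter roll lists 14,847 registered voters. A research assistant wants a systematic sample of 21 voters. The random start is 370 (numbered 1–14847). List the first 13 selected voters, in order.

370, 1077, 1784, 2491, 3198, 3905, 4612, 5319, 6026, 6733, 7440, 8147, 8854

k = N/n = 14847/21 = 707
voter 1: 370
voter 2: 370 + 707 = 1077
voter 3: 1077 + 707 = 1784
voter 4: 1784 + 707 = 2491
voter 5: 2491 + 707 = 3198
voter 6: 3198 + 707 = 3905
voter 7: 3905 + 707 = 4612
voter 8: 4612 + 707 = 5319
voter 9: 5319 + 707 = 6026
voter 10: 6026 + 707 = 6733
voter 11: 6733 + 707 = 7440
voter 12: 7440 + 707 = 8147
voter 13: 8147 + 707 = 8854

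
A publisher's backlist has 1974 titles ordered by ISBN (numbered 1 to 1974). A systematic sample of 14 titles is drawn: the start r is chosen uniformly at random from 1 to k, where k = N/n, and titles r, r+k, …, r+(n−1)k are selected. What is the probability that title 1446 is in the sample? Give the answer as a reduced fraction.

k = 1974/14 = 141.
Title 1446 is selected iff r ≡ 1446 (mod 141); exactly one such r in {1,…,141}.
Inclusion probability = 1/141.

1/141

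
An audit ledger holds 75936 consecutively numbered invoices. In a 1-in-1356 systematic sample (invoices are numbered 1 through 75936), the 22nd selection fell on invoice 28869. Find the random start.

393

k = 1356
r = 28869 − (22−1)×1356 = 28869 − 28476 = 393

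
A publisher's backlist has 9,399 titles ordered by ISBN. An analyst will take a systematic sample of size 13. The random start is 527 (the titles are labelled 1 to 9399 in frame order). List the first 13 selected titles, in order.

527, 1250, 1973, 2696, 3419, 4142, 4865, 5588, 6311, 7034, 7757, 8480, 9203

k = N/n = 9399/13 = 723
title 1: 527
title 2: 527 + 723 = 1250
title 3: 1250 + 723 = 1973
title 4: 1973 + 723 = 2696
title 5: 2696 + 723 = 3419
title 6: 3419 + 723 = 4142
title 7: 4142 + 723 = 4865
title 8: 4865 + 723 = 5588
title 9: 5588 + 723 = 6311
title 10: 6311 + 723 = 7034
title 11: 7034 + 723 = 7757
title 12: 7757 + 723 = 8480
title 13: 8480 + 723 = 9203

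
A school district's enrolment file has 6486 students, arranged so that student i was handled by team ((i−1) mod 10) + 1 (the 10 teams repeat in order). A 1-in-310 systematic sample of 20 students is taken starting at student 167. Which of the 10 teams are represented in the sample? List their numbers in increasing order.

7

Consecutive selections differ by k = 310, so their team numbers differ by 310 mod 10 = 0.
gcd(310, 10) = 10, so the sample visits 10/10 = 1 distinct residues mod 10.
Start 167 is team 7; the teams hit are 7.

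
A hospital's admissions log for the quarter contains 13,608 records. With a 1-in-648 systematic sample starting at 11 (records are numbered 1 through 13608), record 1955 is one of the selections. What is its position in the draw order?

4

k = 648
position = (1955 − 11)/648 + 1 = 1944/648 + 1 = 3 + 1 = 4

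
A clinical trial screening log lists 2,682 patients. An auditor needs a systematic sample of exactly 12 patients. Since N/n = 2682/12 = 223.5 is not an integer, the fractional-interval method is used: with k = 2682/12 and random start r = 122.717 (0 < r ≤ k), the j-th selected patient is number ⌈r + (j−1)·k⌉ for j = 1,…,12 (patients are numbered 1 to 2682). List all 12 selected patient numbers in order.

123, 347, 570, 794, 1017, 1241, 1464, 1688, 1911, 2135, 2358, 2582

j=1: r + 0k = 122.717 → ⌈·⌉ = 123
j=2: r + 1k = 346.217 → ⌈·⌉ = 347
j=3: r + 2k = 569.717 → ⌈·⌉ = 570
j=4: r + 3k = 793.217 → ⌈·⌉ = 794
j=5: r + 4k = 1016.717 → ⌈·⌉ = 1017
j=6: r + 5k = 1240.217 → ⌈·⌉ = 1241
j=7: r + 6k = 1463.717 → ⌈·⌉ = 1464
j=8: r + 7k = 1687.217 → ⌈·⌉ = 1688
j=9: r + 8k = 1910.717 → ⌈·⌉ = 1911
j=10: r + 9k = 2134.217 → ⌈·⌉ = 2135
j=11: r + 10k = 2357.717 → ⌈·⌉ = 2358
j=12: r + 11k = 2581.217 → ⌈·⌉ = 2582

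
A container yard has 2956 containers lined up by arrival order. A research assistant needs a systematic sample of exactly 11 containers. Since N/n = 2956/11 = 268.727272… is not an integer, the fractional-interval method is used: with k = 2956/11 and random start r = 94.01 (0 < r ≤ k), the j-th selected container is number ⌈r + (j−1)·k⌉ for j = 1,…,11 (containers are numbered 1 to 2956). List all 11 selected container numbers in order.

j=1: r + 0k = 94.01 → ⌈·⌉ = 95
j=2: r + 1k = 362.737272… → ⌈·⌉ = 363
j=3: r + 2k = 631.464545… → ⌈·⌉ = 632
j=4: r + 3k = 900.191818… → ⌈·⌉ = 901
j=5: r + 4k = 1168.919090… → ⌈·⌉ = 1169
j=6: r + 5k = 1437.646363… → ⌈·⌉ = 1438
j=7: r + 6k = 1706.373636… → ⌈·⌉ = 1707
j=8: r + 7k = 1975.100909… → ⌈·⌉ = 1976
j=9: r + 8k = 2243.828181… → ⌈·⌉ = 2244
j=10: r + 9k = 2512.555454… → ⌈·⌉ = 2513
j=11: r + 10k = 2781.282727… → ⌈·⌉ = 2782

95, 363, 632, 901, 1169, 1438, 1707, 1976, 2244, 2513, 2782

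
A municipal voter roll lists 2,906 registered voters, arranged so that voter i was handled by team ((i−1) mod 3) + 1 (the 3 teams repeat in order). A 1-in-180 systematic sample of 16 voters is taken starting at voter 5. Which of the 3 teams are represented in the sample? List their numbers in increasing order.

2

Consecutive selections differ by k = 180, so their team numbers differ by 180 mod 3 = 0.
gcd(180, 3) = 3, so the sample visits 3/3 = 1 distinct residues mod 3.
Start 5 is team 2; the teams hit are 2.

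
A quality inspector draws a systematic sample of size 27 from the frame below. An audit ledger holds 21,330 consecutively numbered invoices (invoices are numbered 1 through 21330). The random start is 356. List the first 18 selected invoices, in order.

k = N/n = 21330/27 = 790
invoice 1: 356
invoice 2: 356 + 790 = 1146
invoice 3: 1146 + 790 = 1936
invoice 4: 1936 + 790 = 2726
invoice 5: 2726 + 790 = 3516
invoice 6: 3516 + 790 = 4306
invoice 7: 4306 + 790 = 5096
invoice 8: 5096 + 790 = 5886
invoice 9: 5886 + 790 = 6676
invoice 10: 6676 + 790 = 7466
invoice 11: 7466 + 790 = 8256
invoice 12: 8256 + 790 = 9046
invoice 13: 9046 + 790 = 9836
invoice 14: 9836 + 790 = 10626
invoice 15: 10626 + 790 = 11416
invoice 16: 11416 + 790 = 12206
invoice 17: 12206 + 790 = 12996
invoice 18: 12996 + 790 = 13786

356, 1146, 1936, 2726, 3516, 4306, 5096, 5886, 6676, 7466, 8256, 9046, 9836, 10626, 11416, 12206, 12996, 13786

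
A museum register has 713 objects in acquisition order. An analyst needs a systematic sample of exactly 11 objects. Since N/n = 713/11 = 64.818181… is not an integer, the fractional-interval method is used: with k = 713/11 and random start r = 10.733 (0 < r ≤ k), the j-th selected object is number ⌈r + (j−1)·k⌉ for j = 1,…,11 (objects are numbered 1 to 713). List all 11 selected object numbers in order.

j=1: r + 0k = 10.733 → ⌈·⌉ = 11
j=2: r + 1k = 75.551181… → ⌈·⌉ = 76
j=3: r + 2k = 140.369363… → ⌈·⌉ = 141
j=4: r + 3k = 205.187545… → ⌈·⌉ = 206
j=5: r + 4k = 270.005727… → ⌈·⌉ = 271
j=6: r + 5k = 334.823909… → ⌈·⌉ = 335
j=7: r + 6k = 399.642090… → ⌈·⌉ = 400
j=8: r + 7k = 464.460272… → ⌈·⌉ = 465
j=9: r + 8k = 529.278454… → ⌈·⌉ = 530
j=10: r + 9k = 594.096636… → ⌈·⌉ = 595
j=11: r + 10k = 658.914818… → ⌈·⌉ = 659

11, 76, 141, 206, 271, 335, 400, 465, 530, 595, 659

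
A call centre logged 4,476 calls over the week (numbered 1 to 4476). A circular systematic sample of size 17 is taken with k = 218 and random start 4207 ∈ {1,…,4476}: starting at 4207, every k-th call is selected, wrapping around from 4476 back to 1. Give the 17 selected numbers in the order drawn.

4207, 4425, 167, 385, 603, 821, 1039, 1257, 1475, 1693, 1911, 2129, 2347, 2565, 2783, 3001, 3219

Selection 1: 4207
Selection 2: 4207 + 218 = 4425
Selection 3: 4425 + 218 = 4643 → 4643 − 4476 = 167
Selection 4: 167 + 218 = 385
Selection 5: 385 + 218 = 603
Selection 6: 603 + 218 = 821
Selection 7: 821 + 218 = 1039
Selection 8: 1039 + 218 = 1257
Selection 9: 1257 + 218 = 1475
Selection 10: 1475 + 218 = 1693
Selection 11: 1693 + 218 = 1911
Selection 12: 1911 + 218 = 2129
Selection 13: 2129 + 218 = 2347
Selection 14: 2347 + 218 = 2565
Selection 15: 2565 + 218 = 2783
Selection 16: 2783 + 218 = 3001
Selection 17: 3001 + 218 = 3219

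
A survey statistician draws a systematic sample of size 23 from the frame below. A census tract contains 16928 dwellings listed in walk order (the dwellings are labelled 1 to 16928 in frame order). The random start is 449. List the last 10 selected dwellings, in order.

k = N/n = 16928/23 = 736
14th selection = 449 + 13×736 = 10017
15th: 10017 + 736 = 10753
16th: 10753 + 736 = 11489
17th: 11489 + 736 = 12225
18th: 12225 + 736 = 12961
19th: 12961 + 736 = 13697
20th: 13697 + 736 = 14433
21st: 14433 + 736 = 15169
22nd: 15169 + 736 = 15905
23rd: 15905 + 736 = 16641

10017, 10753, 11489, 12225, 12961, 13697, 14433, 15169, 15905, 16641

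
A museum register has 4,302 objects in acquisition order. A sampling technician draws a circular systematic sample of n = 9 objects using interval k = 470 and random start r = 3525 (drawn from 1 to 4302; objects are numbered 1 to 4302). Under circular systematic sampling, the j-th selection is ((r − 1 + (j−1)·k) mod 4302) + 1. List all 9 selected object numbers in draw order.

3525, 3995, 163, 633, 1103, 1573, 2043, 2513, 2983

Selection 1: 3525
Selection 2: 3525 + 470 = 3995
Selection 3: 3995 + 470 = 4465 → 4465 − 4302 = 163
Selection 4: 163 + 470 = 633
Selection 5: 633 + 470 = 1103
Selection 6: 1103 + 470 = 1573
Selection 7: 1573 + 470 = 2043
Selection 8: 2043 + 470 = 2513
Selection 9: 2513 + 470 = 2983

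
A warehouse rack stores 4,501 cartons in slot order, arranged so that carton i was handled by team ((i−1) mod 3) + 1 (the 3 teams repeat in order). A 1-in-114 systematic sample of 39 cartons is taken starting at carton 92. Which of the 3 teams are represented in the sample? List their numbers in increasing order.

Consecutive selections differ by k = 114, so their team numbers differ by 114 mod 3 = 0.
gcd(114, 3) = 3, so the sample visits 3/3 = 1 distinct residues mod 3.
Start 92 is team 2; the teams hit are 2.

2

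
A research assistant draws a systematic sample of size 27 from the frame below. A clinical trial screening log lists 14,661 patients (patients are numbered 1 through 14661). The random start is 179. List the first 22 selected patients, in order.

179, 722, 1265, 1808, 2351, 2894, 3437, 3980, 4523, 5066, 5609, 6152, 6695, 7238, 7781, 8324, 8867, 9410, 9953, 10496, 11039, 11582

k = N/n = 14661/27 = 543
patient 1: 179
patient 2: 179 + 543 = 722
patient 3: 722 + 543 = 1265
patient 4: 1265 + 543 = 1808
patient 5: 1808 + 543 = 2351
patient 6: 2351 + 543 = 2894
patient 7: 2894 + 543 = 3437
patient 8: 3437 + 543 = 3980
patient 9: 3980 + 543 = 4523
patient 10: 4523 + 543 = 5066
patient 11: 5066 + 543 = 5609
patient 12: 5609 + 543 = 6152
patient 13: 6152 + 543 = 6695
patient 14: 6695 + 543 = 7238
patient 15: 7238 + 543 = 7781
patient 16: 7781 + 543 = 8324
patient 17: 8324 + 543 = 8867
patient 18: 8867 + 543 = 9410
patient 19: 9410 + 543 = 9953
patient 20: 9953 + 543 = 10496
patient 21: 10496 + 543 = 11039
patient 22: 11039 + 543 = 11582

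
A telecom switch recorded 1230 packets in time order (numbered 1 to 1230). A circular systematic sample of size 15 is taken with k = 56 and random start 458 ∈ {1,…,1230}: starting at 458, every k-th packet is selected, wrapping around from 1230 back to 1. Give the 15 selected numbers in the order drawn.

458, 514, 570, 626, 682, 738, 794, 850, 906, 962, 1018, 1074, 1130, 1186, 12

Selection 1: 458
Selection 2: 458 + 56 = 514
Selection 3: 514 + 56 = 570
Selection 4: 570 + 56 = 626
Selection 5: 626 + 56 = 682
Selection 6: 682 + 56 = 738
Selection 7: 738 + 56 = 794
Selection 8: 794 + 56 = 850
Selection 9: 850 + 56 = 906
Selection 10: 906 + 56 = 962
Selection 11: 962 + 56 = 1018
Selection 12: 1018 + 56 = 1074
Selection 13: 1074 + 56 = 1130
Selection 14: 1130 + 56 = 1186
Selection 15: 1186 + 56 = 1242 → 1242 − 1230 = 12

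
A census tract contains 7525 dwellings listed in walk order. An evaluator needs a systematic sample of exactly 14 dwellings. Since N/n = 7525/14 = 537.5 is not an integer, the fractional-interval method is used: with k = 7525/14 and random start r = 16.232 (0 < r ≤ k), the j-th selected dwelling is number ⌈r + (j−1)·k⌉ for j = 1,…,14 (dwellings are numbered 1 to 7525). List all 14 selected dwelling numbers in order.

j=1: r + 0k = 16.232 → ⌈·⌉ = 17
j=2: r + 1k = 553.732 → ⌈·⌉ = 554
j=3: r + 2k = 1091.232 → ⌈·⌉ = 1092
j=4: r + 3k = 1628.732 → ⌈·⌉ = 1629
j=5: r + 4k = 2166.232 → ⌈·⌉ = 2167
j=6: r + 5k = 2703.732 → ⌈·⌉ = 2704
j=7: r + 6k = 3241.232 → ⌈·⌉ = 3242
j=8: r + 7k = 3778.732 → ⌈·⌉ = 3779
j=9: r + 8k = 4316.232 → ⌈·⌉ = 4317
j=10: r + 9k = 4853.732 → ⌈·⌉ = 4854
j=11: r + 10k = 5391.232 → ⌈·⌉ = 5392
j=12: r + 11k = 5928.732 → ⌈·⌉ = 5929
j=13: r + 12k = 6466.232 → ⌈·⌉ = 6467
j=14: r + 13k = 7003.732 → ⌈·⌉ = 7004

17, 554, 1092, 1629, 2167, 2704, 3242, 3779, 4317, 4854, 5392, 5929, 6467, 7004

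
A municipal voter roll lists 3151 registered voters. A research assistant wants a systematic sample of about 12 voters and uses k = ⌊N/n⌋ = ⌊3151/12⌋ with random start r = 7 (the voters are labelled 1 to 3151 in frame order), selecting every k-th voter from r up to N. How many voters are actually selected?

k = ⌊3151/12⌋ = 262
Achieved size = ⌊(3151 − 7)/262⌋ + 1 = ⌊3144/262⌋ + 1 = 12 + 1 = 13
(last selection: 7 + 12×262 = 3151 ≤ 3151; next would be 3413 > 3151)

13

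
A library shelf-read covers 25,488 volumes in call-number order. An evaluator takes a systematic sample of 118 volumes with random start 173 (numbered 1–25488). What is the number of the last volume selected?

k = 25488/118 = 216
118th selection = r + (118−1)·k = 173 + 117×216 = 173 + 25272 = 25445

25445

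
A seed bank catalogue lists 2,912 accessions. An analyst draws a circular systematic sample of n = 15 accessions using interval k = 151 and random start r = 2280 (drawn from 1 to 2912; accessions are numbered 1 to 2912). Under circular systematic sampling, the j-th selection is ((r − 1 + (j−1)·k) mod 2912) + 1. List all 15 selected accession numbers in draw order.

Selection 1: 2280
Selection 2: 2280 + 151 = 2431
Selection 3: 2431 + 151 = 2582
Selection 4: 2582 + 151 = 2733
Selection 5: 2733 + 151 = 2884
Selection 6: 2884 + 151 = 3035 → 3035 − 2912 = 123
Selection 7: 123 + 151 = 274
Selection 8: 274 + 151 = 425
Selection 9: 425 + 151 = 576
Selection 10: 576 + 151 = 727
Selection 11: 727 + 151 = 878
Selection 12: 878 + 151 = 1029
Selection 13: 1029 + 151 = 1180
Selection 14: 1180 + 151 = 1331
Selection 15: 1331 + 151 = 1482

2280, 2431, 2582, 2733, 2884, 123, 274, 425, 576, 727, 878, 1029, 1180, 1331, 1482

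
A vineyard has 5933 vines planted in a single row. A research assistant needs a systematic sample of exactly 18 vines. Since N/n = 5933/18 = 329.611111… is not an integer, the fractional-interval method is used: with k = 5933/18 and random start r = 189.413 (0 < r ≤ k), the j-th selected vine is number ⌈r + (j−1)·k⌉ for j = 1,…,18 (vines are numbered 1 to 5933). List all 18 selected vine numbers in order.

j=1: r + 0k = 189.413 → ⌈·⌉ = 190
j=2: r + 1k = 519.024111… → ⌈·⌉ = 520
j=3: r + 2k = 848.635222… → ⌈·⌉ = 849
j=4: r + 3k = 1178.246333… → ⌈·⌉ = 1179
j=5: r + 4k = 1507.857444… → ⌈·⌉ = 1508
j=6: r + 5k = 1837.468555… → ⌈·⌉ = 1838
j=7: r + 6k = 2167.079666… → ⌈·⌉ = 2168
j=8: r + 7k = 2496.690777… → ⌈·⌉ = 2497
j=9: r + 8k = 2826.301888… → ⌈·⌉ = 2827
j=10: r + 9k = 3155.913 → ⌈·⌉ = 3156
j=11: r + 10k = 3485.524111… → ⌈·⌉ = 3486
j=12: r + 11k = 3815.135222… → ⌈·⌉ = 3816
j=13: r + 12k = 4144.746333… → ⌈·⌉ = 4145
j=14: r + 13k = 4474.357444… → ⌈·⌉ = 4475
j=15: r + 14k = 4803.968555… → ⌈·⌉ = 4804
j=16: r + 15k = 5133.579666… → ⌈·⌉ = 5134
j=17: r + 16k = 5463.190777… → ⌈·⌉ = 5464
j=18: r + 17k = 5792.801888… → ⌈·⌉ = 5793

190, 520, 849, 1179, 1508, 1838, 2168, 2497, 2827, 3156, 3486, 3816, 4145, 4475, 4804, 5134, 5464, 5793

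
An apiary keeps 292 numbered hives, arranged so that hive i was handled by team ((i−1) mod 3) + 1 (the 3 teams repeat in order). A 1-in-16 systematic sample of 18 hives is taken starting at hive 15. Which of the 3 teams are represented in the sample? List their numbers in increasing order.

1, 2, 3

Consecutive selections differ by k = 16, so their team numbers differ by 16 mod 3 = 1.
gcd(16, 3) = 1, so the sample visits 3/1 = 3 distinct residues mod 3.
Start 15 is team 3; the teams hit are 1, 2, 3.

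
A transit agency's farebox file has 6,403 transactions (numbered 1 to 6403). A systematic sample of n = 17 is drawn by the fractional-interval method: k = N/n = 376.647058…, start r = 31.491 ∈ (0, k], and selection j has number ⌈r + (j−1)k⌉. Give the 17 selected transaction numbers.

32, 409, 785, 1162, 1539, 1915, 2292, 2669, 3045, 3422, 3798, 4175, 4552, 4928, 5305, 5682, 6058

j=1: r + 0k = 31.491 → ⌈·⌉ = 32
j=2: r + 1k = 408.138058… → ⌈·⌉ = 409
j=3: r + 2k = 784.785117… → ⌈·⌉ = 785
j=4: r + 3k = 1161.432176… → ⌈·⌉ = 1162
j=5: r + 4k = 1538.079235… → ⌈·⌉ = 1539
j=6: r + 5k = 1914.726294… → ⌈·⌉ = 1915
j=7: r + 6k = 2291.373352… → ⌈·⌉ = 2292
j=8: r + 7k = 2668.020411… → ⌈·⌉ = 2669
j=9: r + 8k = 3044.667470… → ⌈·⌉ = 3045
j=10: r + 9k = 3421.314529… → ⌈·⌉ = 3422
j=11: r + 10k = 3797.961588… → ⌈·⌉ = 3798
j=12: r + 11k = 4174.608647… → ⌈·⌉ = 4175
j=13: r + 12k = 4551.255705… → ⌈·⌉ = 4552
j=14: r + 13k = 4927.902764… → ⌈·⌉ = 4928
j=15: r + 14k = 5304.549823… → ⌈·⌉ = 5305
j=16: r + 15k = 5681.196882… → ⌈·⌉ = 5682
j=17: r + 16k = 6057.843941… → ⌈·⌉ = 6058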